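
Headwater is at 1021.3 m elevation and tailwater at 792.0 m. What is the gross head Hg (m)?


Hg = 1021.3 - 792.0 = 229.3000 m


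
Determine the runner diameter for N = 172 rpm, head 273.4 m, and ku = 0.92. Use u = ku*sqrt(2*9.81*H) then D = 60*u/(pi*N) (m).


u = 0.92 * sqrt(2*9.81*273.4) = 67.3809 m/s
D = 60 * 67.3809 / (pi * 172) = 7.4819 m


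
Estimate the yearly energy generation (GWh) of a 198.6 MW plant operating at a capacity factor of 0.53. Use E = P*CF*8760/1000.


E = 198.6 * 0.53 * 8760 / 1000 = 922.0601 GWh


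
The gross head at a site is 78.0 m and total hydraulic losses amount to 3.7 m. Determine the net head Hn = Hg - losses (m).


Hn = 78.0 - 3.7 = 74.3000 m


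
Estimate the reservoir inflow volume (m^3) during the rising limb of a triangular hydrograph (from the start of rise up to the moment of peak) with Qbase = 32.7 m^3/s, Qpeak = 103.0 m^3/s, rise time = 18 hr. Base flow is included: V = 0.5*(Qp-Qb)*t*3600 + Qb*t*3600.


V = 0.5*(103.0 - 32.7)*18*3600 + 32.7*18*3600 = 4.3967e+06 m^3


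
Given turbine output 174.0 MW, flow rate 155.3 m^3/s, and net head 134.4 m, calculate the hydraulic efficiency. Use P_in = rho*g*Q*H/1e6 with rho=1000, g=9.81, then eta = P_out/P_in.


P_in = 1000 * 9.81 * 155.3 * 134.4 / 1e6 = 204.7575 MW
eta = 174.0 / 204.7575 = 0.8498


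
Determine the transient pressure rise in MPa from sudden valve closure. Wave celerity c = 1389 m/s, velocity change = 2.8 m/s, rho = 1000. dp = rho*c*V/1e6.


dp = 1000 * 1389 * 2.8 / 1e6 = 3.8892 MPa


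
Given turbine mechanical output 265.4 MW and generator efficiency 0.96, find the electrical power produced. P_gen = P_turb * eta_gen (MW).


P_gen = 265.4 * 0.96 = 254.7840 MW


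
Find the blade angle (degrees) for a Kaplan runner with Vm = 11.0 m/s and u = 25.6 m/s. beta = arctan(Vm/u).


beta = arctan(11.0 / 25.6) = 23.2526 degrees


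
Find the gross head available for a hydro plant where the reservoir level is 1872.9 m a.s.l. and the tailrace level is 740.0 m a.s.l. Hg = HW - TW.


Hg = 1872.9 - 740.0 = 1132.9000 m


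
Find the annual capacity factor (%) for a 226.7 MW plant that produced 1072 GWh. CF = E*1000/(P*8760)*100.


CF = 1072 * 1000 / (226.7 * 8760) * 100 = 53.9808 %


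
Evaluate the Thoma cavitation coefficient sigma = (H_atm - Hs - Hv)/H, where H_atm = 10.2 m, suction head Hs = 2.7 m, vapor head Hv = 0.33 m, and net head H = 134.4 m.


sigma = (10.2 - 2.7 - 0.33) / 134.4 = 0.0533


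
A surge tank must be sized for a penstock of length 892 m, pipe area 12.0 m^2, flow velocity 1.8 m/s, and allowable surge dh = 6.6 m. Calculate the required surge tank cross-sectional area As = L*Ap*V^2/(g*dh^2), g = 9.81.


As = 892 * 12.0 * 1.8^2 / (9.81 * 6.6^2) = 81.1585 m^2


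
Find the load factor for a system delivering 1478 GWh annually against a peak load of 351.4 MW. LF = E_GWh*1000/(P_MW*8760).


LF = 1478 * 1000 / (351.4 * 8760) = 0.4801


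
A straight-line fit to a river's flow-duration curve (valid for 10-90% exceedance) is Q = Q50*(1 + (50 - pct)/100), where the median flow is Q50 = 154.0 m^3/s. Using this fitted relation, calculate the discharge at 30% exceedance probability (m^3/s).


Q = 154.0 * (1 + (50 - 30)/100) = 184.8000 m^3/s


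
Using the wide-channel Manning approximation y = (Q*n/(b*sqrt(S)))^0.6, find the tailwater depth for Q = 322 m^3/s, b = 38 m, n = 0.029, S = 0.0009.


y = (322 * 0.029 / (38 * 0.0009^0.5))^0.6 = 3.5319 m


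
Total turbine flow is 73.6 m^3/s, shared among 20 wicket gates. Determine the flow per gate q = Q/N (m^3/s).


q = 73.6 / 20 = 3.6800 m^3/s


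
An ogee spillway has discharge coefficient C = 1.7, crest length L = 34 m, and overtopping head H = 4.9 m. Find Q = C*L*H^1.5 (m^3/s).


Q = 1.7 * 34 * 4.9^1.5 = 626.9342 m^3/s


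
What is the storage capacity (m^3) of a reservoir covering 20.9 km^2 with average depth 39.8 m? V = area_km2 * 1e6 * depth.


V = 20.9 * 1e6 * 39.8 = 8.3182e+08 m^3


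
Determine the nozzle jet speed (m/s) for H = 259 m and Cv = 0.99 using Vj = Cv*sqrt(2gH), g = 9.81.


Vj = 0.99 * sqrt(2*9.81*259) = 70.5723 m/s


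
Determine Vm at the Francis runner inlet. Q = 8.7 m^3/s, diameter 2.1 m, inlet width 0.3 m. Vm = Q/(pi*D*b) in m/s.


Vm = 8.7 / (pi * 2.1 * 0.3) = 4.3957 m/s


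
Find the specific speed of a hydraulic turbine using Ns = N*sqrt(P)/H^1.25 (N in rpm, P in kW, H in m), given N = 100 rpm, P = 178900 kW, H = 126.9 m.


Ns = 100 * 178900^0.5 / 126.9^1.25 = 99.3066


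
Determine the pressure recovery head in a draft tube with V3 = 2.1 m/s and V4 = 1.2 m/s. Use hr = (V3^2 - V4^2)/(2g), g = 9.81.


hr = (2.1^2 - 1.2^2) / (2*9.81) = 0.1514 m


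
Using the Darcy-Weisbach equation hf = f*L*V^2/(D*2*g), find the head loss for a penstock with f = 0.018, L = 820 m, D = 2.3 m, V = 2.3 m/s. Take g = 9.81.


hf = 0.018 * 820 * 2.3^2 / (2.3 * 2 * 9.81) = 1.7303 m


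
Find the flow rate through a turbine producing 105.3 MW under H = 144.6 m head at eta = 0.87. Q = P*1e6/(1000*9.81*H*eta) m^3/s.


Q = 105.3 * 1e6 / (1000 * 9.81 * 144.6 * 0.87) = 85.3241 m^3/s


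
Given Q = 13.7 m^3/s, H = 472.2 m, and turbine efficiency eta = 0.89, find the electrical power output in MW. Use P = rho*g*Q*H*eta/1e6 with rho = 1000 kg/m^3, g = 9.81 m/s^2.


P = 1000 * 9.81 * 13.7 * 472.2 * 0.89 / 1e6 = 56.4814 MW


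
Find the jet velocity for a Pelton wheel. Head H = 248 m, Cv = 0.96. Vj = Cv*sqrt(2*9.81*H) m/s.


Vj = 0.96 * sqrt(2*9.81*248) = 66.9648 m/s


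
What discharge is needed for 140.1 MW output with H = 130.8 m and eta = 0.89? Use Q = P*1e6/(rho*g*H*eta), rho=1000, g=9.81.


Q = 140.1 * 1e6 / (1000 * 9.81 * 130.8 * 0.89) = 122.6793 m^3/s


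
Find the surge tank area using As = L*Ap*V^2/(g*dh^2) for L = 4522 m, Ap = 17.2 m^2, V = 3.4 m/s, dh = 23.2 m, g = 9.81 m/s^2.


As = 4522 * 17.2 * 3.4^2 / (9.81 * 23.2^2) = 170.2832 m^2


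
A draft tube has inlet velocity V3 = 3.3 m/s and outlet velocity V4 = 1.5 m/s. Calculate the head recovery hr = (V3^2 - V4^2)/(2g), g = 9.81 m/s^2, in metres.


hr = (3.3^2 - 1.5^2) / (2*9.81) = 0.4404 m


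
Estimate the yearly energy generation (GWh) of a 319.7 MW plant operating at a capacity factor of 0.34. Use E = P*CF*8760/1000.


E = 319.7 * 0.34 * 8760 / 1000 = 952.1945 GWh


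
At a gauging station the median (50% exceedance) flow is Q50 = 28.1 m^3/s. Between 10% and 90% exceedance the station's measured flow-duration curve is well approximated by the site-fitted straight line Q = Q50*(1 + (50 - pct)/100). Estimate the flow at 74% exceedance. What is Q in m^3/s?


Q = 28.1 * (1 + (50 - 74)/100) = 21.3560 m^3/s


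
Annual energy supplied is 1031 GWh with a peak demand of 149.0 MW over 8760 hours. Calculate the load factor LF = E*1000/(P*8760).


LF = 1031 * 1000 / (149.0 * 8760) = 0.7899


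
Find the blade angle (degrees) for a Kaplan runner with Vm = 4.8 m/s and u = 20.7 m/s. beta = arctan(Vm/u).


beta = arctan(4.8 / 20.7) = 13.0552 degrees


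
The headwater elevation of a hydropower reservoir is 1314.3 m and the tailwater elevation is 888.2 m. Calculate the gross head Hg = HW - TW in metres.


Hg = 1314.3 - 888.2 = 426.1000 m


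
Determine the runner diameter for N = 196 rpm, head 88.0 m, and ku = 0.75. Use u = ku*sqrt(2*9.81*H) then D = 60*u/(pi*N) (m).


u = 0.75 * sqrt(2*9.81*88.0) = 31.1639 m/s
D = 60 * 31.1639 / (pi * 196) = 3.0367 m


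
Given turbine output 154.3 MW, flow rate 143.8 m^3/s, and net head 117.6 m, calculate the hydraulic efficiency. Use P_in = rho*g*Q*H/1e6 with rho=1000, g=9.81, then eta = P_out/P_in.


P_in = 1000 * 9.81 * 143.8 * 117.6 / 1e6 = 165.8957 MW
eta = 154.3 / 165.8957 = 0.9301


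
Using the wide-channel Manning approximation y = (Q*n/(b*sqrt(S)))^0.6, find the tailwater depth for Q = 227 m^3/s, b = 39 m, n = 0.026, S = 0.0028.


y = (227 * 0.026 / (39 * 0.0028^0.5))^0.6 = 1.8785 m


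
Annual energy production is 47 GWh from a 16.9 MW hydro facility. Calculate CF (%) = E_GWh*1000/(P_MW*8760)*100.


CF = 47 * 1000 / (16.9 * 8760) * 100 = 31.7473 %


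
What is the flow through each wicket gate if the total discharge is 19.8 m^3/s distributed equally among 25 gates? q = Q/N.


q = 19.8 / 25 = 0.7920 m^3/s


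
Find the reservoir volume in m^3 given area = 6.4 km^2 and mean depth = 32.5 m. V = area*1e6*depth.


V = 6.4 * 1e6 * 32.5 = 2.0800e+08 m^3


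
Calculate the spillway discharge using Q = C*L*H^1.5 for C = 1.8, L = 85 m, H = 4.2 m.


Q = 1.8 * 85 * 4.2^1.5 = 1316.9381 m^3/s


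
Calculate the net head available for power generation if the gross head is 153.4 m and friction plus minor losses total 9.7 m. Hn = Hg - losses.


Hn = 153.4 - 9.7 = 143.7000 m


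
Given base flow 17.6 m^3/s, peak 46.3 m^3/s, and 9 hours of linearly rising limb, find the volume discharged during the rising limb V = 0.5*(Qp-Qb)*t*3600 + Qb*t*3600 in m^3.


V = 0.5*(46.3 - 17.6)*9*3600 + 17.6*9*3600 = 1.0352e+06 m^3


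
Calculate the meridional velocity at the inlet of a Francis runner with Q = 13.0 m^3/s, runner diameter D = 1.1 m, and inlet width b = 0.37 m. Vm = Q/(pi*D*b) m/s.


Vm = 13.0 / (pi * 1.1 * 0.37) = 10.1671 m/s


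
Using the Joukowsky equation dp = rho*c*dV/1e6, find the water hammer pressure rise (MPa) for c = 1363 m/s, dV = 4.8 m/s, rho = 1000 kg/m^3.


dp = 1000 * 1363 * 4.8 / 1e6 = 6.5424 MPa


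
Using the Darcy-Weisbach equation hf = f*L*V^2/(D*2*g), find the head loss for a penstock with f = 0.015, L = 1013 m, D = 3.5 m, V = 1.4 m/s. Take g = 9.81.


hf = 0.015 * 1013 * 1.4^2 / (3.5 * 2 * 9.81) = 0.4337 m


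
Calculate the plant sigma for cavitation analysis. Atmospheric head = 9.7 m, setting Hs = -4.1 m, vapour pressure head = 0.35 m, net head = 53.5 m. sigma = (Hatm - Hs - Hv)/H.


sigma = (9.7 - (-4.1) - 0.35) / 53.5 = 0.2514


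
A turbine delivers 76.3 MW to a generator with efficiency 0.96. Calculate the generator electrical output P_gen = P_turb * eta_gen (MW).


P_gen = 76.3 * 0.96 = 73.2480 MW


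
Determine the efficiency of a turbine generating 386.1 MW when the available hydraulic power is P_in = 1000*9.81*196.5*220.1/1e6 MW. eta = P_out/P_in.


P_in = 1000 * 9.81 * 196.5 * 220.1 / 1e6 = 424.2791 MW
eta = 386.1 / 424.2791 = 0.9100


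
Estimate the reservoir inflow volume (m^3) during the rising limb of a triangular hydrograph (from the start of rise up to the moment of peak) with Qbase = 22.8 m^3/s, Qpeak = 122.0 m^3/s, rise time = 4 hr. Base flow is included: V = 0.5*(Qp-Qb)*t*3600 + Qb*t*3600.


V = 0.5*(122.0 - 22.8)*4*3600 + 22.8*4*3600 = 1.0426e+06 m^3


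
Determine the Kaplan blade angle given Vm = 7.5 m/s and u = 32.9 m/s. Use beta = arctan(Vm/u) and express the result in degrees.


beta = arctan(7.5 / 32.9) = 12.8419 degrees


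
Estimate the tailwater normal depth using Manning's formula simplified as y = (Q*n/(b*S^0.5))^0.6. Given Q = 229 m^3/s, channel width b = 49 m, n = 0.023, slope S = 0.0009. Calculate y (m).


y = (229 * 0.023 / (49 * 0.0009^0.5))^0.6 = 2.1505 m


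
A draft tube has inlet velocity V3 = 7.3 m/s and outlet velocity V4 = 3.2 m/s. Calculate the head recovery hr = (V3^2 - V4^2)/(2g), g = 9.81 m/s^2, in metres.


hr = (7.3^2 - 3.2^2) / (2*9.81) = 2.1942 m


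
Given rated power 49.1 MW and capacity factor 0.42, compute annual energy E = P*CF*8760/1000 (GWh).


E = 49.1 * 0.42 * 8760 / 1000 = 180.6487 GWh


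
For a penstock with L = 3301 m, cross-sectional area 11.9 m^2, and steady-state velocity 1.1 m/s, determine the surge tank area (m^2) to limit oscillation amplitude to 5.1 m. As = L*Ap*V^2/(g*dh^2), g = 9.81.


As = 3301 * 11.9 * 1.1^2 / (9.81 * 5.1^2) = 186.2810 m^2


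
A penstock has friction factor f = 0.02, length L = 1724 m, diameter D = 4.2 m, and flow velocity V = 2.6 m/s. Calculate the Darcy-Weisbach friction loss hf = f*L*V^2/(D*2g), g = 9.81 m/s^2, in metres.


hf = 0.02 * 1724 * 2.6^2 / (4.2 * 2 * 9.81) = 2.8286 m


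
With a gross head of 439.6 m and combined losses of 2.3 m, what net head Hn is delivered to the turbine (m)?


Hn = 439.6 - 2.3 = 437.3000 m


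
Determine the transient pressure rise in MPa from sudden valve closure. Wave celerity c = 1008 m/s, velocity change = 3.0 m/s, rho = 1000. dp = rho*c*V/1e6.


dp = 1000 * 1008 * 3.0 / 1e6 = 3.0240 MPa


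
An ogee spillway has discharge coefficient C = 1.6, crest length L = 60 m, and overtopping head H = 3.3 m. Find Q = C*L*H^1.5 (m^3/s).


Q = 1.6 * 60 * 3.3^1.5 = 575.4958 m^3/s


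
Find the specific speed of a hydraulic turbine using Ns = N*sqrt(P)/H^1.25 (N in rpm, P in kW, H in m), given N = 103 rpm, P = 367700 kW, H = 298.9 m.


Ns = 103 * 367700^0.5 / 298.9^1.25 = 50.2547


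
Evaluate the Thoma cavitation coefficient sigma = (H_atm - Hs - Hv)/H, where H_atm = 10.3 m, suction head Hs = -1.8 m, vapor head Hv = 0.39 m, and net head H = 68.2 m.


sigma = (10.3 - (-1.8) - 0.39) / 68.2 = 0.1717


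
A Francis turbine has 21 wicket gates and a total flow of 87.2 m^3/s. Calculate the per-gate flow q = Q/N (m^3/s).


q = 87.2 / 21 = 4.1524 m^3/s


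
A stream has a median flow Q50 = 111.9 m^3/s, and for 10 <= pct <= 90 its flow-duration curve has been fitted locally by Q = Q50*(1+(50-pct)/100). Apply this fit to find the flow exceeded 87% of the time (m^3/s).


Q = 111.9 * (1 + (50 - 87)/100) = 70.4970 m^3/s


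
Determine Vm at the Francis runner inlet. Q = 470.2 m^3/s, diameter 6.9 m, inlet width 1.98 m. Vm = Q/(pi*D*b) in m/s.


Vm = 470.2 / (pi * 6.9 * 1.98) = 10.9552 m/s


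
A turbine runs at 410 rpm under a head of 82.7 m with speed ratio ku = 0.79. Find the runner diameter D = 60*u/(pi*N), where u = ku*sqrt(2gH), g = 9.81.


u = 0.79 * sqrt(2*9.81*82.7) = 31.8221 m/s
D = 60 * 31.8221 / (pi * 410) = 1.4823 m


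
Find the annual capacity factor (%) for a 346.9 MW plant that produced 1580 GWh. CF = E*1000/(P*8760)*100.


CF = 1580 * 1000 / (346.9 * 8760) * 100 = 51.9935 %


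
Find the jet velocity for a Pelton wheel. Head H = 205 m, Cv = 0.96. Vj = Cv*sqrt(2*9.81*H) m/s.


Vj = 0.96 * sqrt(2*9.81*205) = 60.8832 m/s


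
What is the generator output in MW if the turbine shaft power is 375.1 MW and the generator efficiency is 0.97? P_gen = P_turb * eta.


P_gen = 375.1 * 0.97 = 363.8470 MW


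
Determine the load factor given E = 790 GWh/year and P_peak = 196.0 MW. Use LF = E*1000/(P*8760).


LF = 790 * 1000 / (196.0 * 8760) = 0.4601


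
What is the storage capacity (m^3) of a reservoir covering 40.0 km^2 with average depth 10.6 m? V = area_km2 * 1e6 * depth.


V = 40.0 * 1e6 * 10.6 = 4.2400e+08 m^3


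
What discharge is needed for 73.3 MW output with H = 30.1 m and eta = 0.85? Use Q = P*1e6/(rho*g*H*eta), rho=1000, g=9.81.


Q = 73.3 * 1e6 / (1000 * 9.81 * 30.1 * 0.85) = 292.0448 m^3/s


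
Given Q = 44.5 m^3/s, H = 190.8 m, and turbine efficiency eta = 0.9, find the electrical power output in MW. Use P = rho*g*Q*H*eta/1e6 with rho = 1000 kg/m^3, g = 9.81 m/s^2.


P = 1000 * 9.81 * 44.5 * 190.8 * 0.9 / 1e6 = 74.9635 MW


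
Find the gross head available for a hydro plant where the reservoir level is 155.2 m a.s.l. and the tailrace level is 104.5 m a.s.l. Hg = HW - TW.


Hg = 155.2 - 104.5 = 50.7000 m


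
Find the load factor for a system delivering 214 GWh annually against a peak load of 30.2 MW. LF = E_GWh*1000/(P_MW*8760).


LF = 214 * 1000 / (30.2 * 8760) = 0.8089


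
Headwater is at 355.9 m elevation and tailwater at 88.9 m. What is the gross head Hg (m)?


Hg = 355.9 - 88.9 = 267.0000 m


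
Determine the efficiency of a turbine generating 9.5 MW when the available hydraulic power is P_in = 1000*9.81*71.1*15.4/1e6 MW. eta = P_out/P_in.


P_in = 1000 * 9.81 * 71.1 * 15.4 / 1e6 = 10.7414 MW
eta = 9.5 / 10.7414 = 0.8844


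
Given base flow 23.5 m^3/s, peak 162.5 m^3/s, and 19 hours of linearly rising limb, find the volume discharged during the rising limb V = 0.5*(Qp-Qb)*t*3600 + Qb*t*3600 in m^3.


V = 0.5*(162.5 - 23.5)*19*3600 + 23.5*19*3600 = 6.3612e+06 m^3


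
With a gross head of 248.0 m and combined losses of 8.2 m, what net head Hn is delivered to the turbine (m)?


Hn = 248.0 - 8.2 = 239.8000 m


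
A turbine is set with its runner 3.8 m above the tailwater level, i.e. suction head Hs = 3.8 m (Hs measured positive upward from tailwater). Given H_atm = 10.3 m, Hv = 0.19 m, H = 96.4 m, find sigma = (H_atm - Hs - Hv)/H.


sigma = (10.3 - 3.8 - 0.19) / 96.4 = 0.0655


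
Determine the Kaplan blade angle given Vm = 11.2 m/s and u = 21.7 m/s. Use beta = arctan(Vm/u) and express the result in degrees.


beta = arctan(11.2 / 21.7) = 27.2996 degrees


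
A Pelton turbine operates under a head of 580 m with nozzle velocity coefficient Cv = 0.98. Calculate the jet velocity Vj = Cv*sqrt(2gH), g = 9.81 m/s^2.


Vj = 0.98 * sqrt(2*9.81*580) = 104.5417 m/s


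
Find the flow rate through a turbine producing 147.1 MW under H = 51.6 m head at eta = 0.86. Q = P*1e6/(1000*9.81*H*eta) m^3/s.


Q = 147.1 * 1e6 / (1000 * 9.81 * 51.6 * 0.86) = 337.9057 m^3/s


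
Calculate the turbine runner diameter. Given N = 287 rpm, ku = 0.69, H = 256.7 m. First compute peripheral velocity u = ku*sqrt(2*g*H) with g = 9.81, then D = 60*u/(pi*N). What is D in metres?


u = 0.69 * sqrt(2*9.81*256.7) = 48.9679 m/s
D = 60 * 48.9679 / (pi * 287) = 3.2586 m


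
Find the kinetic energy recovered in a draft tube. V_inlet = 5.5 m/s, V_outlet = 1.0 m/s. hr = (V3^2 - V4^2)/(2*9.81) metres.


hr = (5.5^2 - 1.0^2) / (2*9.81) = 1.4908 m


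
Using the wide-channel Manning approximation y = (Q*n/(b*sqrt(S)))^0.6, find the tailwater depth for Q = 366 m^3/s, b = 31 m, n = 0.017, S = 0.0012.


y = (366 * 0.017 / (31 * 0.0012^0.5))^0.6 = 2.8694 m


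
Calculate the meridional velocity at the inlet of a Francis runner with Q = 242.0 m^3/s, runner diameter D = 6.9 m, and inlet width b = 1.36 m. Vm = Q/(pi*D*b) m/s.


Vm = 242.0 / (pi * 6.9 * 1.36) = 8.2088 m/s


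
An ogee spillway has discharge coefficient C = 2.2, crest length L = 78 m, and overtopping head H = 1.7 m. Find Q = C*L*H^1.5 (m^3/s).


Q = 2.2 * 78 * 1.7^1.5 = 380.3563 m^3/s


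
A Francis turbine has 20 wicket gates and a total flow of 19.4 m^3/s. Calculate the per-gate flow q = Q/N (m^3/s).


q = 19.4 / 20 = 0.9700 m^3/s


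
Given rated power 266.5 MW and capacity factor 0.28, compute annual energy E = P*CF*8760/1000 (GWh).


E = 266.5 * 0.28 * 8760 / 1000 = 653.6712 GWh


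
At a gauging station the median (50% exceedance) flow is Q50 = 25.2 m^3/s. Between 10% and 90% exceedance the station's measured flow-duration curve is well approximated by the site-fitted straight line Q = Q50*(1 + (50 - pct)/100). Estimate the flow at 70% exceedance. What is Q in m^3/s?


Q = 25.2 * (1 + (50 - 70)/100) = 20.1600 m^3/s


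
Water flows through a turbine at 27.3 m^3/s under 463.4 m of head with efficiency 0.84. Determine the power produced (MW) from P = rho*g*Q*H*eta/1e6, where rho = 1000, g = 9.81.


P = 1000 * 9.81 * 27.3 * 463.4 * 0.84 / 1e6 = 104.2478 MW


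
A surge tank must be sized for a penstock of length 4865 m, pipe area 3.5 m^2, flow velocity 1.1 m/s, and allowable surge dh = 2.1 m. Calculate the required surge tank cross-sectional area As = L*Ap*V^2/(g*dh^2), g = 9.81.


As = 4865 * 3.5 * 1.1^2 / (9.81 * 2.1^2) = 476.2431 m^2


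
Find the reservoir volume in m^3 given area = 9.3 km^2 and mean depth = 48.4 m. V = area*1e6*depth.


V = 9.3 * 1e6 * 48.4 = 4.5012e+08 m^3


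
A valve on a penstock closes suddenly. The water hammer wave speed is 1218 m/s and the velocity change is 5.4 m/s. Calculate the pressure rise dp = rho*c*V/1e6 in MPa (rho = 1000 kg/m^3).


dp = 1000 * 1218 * 5.4 / 1e6 = 6.5772 MPa


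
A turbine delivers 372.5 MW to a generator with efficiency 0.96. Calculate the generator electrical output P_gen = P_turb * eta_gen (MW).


P_gen = 372.5 * 0.96 = 357.6000 MW


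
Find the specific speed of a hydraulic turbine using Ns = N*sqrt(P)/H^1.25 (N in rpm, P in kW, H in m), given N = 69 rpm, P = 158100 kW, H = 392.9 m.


Ns = 69 * 158100^0.5 / 392.9^1.25 = 15.6842


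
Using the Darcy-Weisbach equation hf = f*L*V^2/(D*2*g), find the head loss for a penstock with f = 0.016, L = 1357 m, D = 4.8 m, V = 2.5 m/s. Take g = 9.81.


hf = 0.016 * 1357 * 2.5^2 / (4.8 * 2 * 9.81) = 1.4409 m


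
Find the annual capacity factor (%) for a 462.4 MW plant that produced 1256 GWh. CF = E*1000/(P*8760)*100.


CF = 1256 * 1000 / (462.4 * 8760) * 100 = 31.0076 %


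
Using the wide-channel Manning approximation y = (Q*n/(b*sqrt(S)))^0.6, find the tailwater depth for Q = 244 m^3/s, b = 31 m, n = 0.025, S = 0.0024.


y = (244 * 0.025 / (31 * 0.0024^0.5))^0.6 = 2.3031 m


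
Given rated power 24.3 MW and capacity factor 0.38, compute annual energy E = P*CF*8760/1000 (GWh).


E = 24.3 * 0.38 * 8760 / 1000 = 80.8898 GWh


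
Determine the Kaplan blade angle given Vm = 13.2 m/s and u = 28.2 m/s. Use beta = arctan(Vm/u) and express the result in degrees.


beta = arctan(13.2 / 28.2) = 25.0836 degrees


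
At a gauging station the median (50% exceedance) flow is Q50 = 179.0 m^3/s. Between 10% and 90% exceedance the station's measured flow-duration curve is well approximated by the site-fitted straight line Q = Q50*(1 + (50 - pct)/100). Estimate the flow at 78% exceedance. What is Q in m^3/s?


Q = 179.0 * (1 + (50 - 78)/100) = 128.8800 m^3/s


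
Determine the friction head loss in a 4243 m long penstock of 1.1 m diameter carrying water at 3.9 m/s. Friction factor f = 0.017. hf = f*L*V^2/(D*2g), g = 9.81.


hf = 0.017 * 4243 * 3.9^2 / (1.1 * 2 * 9.81) = 50.8346 m


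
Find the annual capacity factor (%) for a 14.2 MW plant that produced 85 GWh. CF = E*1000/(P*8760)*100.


CF = 85 * 1000 / (14.2 * 8760) * 100 = 68.3324 %


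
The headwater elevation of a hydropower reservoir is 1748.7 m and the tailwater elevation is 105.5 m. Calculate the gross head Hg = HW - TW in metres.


Hg = 1748.7 - 105.5 = 1643.2000 m


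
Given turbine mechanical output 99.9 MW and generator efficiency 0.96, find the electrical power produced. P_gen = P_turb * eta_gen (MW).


P_gen = 99.9 * 0.96 = 95.9040 MW


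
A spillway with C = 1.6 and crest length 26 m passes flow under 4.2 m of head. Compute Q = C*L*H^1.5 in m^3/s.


Q = 1.6 * 26 * 4.2^1.5 = 358.0694 m^3/s


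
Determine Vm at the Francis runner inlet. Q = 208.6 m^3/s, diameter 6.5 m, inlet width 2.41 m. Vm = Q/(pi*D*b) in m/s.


Vm = 208.6 / (pi * 6.5 * 2.41) = 4.2387 m/s


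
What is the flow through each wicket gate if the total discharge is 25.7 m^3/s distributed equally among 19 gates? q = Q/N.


q = 25.7 / 19 = 1.3526 m^3/s


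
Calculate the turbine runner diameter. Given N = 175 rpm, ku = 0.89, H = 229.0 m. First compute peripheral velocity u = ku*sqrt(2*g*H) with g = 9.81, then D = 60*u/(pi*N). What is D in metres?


u = 0.89 * sqrt(2*9.81*229.0) = 59.6564 m/s
D = 60 * 59.6564 / (pi * 175) = 6.5106 m


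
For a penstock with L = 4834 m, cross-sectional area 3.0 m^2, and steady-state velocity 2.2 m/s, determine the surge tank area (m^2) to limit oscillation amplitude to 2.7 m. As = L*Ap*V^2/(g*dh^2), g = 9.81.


As = 4834 * 3.0 * 2.2^2 / (9.81 * 2.7^2) = 981.4693 m^2


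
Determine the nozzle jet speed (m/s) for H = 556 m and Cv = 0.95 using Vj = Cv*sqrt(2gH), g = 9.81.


Vj = 0.95 * sqrt(2*9.81*556) = 99.2226 m/s


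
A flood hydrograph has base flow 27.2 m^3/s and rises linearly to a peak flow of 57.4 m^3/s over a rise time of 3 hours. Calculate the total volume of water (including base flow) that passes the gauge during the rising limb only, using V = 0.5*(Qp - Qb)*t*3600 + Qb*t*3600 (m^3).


V = 0.5*(57.4 - 27.2)*3*3600 + 27.2*3*3600 = 456840.0000 m^3


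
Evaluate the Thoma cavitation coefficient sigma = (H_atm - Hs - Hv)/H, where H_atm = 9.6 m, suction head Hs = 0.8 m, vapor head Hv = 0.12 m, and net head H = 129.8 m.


sigma = (9.6 - 0.8 - 0.12) / 129.8 = 0.0669


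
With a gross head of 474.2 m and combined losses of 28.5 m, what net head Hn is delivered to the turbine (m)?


Hn = 474.2 - 28.5 = 445.7000 m


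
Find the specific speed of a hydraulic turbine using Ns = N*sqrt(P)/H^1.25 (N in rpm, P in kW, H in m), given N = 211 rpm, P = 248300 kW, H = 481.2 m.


Ns = 211 * 248300^0.5 / 481.2^1.25 = 46.6513


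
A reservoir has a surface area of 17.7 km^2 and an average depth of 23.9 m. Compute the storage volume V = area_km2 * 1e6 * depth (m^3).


V = 17.7 * 1e6 * 23.9 = 4.2303e+08 m^3


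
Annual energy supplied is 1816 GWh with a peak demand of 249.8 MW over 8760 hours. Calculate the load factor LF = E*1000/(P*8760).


LF = 1816 * 1000 / (249.8 * 8760) = 0.8299


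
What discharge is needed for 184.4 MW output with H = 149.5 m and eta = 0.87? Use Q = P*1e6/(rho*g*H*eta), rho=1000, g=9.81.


Q = 184.4 * 1e6 / (1000 * 9.81 * 149.5 * 0.87) = 144.5212 m^3/s


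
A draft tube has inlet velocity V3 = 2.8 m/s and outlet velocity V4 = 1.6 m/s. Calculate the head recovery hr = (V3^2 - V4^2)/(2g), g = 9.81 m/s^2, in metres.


hr = (2.8^2 - 1.6^2) / (2*9.81) = 0.2691 m


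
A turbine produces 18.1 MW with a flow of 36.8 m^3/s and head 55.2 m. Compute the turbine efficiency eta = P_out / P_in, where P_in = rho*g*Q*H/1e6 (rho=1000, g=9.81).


P_in = 1000 * 9.81 * 36.8 * 55.2 / 1e6 = 19.9276 MW
eta = 18.1 / 19.9276 = 0.9083


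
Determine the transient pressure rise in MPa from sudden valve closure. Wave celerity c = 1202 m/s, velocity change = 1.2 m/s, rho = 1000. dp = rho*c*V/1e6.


dp = 1000 * 1202 * 1.2 / 1e6 = 1.4424 MPa


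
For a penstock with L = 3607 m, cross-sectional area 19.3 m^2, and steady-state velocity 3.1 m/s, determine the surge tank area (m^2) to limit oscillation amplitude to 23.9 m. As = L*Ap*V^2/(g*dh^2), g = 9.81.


As = 3607 * 19.3 * 3.1^2 / (9.81 * 23.9^2) = 119.3884 m^2


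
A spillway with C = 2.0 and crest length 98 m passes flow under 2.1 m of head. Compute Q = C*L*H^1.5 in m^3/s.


Q = 2.0 * 98 * 2.1^1.5 = 596.4651 m^3/s


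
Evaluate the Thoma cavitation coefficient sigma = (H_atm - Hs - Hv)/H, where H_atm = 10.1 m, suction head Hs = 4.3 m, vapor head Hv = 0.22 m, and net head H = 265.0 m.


sigma = (10.1 - 4.3 - 0.22) / 265.0 = 0.0211


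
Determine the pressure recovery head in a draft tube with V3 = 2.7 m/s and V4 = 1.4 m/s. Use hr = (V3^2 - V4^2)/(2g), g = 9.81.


hr = (2.7^2 - 1.4^2) / (2*9.81) = 0.2717 m


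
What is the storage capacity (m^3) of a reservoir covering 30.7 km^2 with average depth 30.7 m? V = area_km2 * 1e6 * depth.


V = 30.7 * 1e6 * 30.7 = 9.4249e+08 m^3


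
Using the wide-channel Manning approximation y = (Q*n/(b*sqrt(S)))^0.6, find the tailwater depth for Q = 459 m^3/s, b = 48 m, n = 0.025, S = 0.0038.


y = (459 * 0.025 / (48 * 0.0038^0.5))^0.6 = 2.2551 m


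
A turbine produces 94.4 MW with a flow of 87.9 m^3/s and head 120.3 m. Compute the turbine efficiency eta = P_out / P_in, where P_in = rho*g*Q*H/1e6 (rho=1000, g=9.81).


P_in = 1000 * 9.81 * 87.9 * 120.3 / 1e6 = 103.7346 MW
eta = 94.4 / 103.7346 = 0.9100


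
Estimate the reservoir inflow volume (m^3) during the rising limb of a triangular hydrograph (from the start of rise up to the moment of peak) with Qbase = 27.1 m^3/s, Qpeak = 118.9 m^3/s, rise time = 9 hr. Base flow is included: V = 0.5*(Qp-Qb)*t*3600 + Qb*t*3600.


V = 0.5*(118.9 - 27.1)*9*3600 + 27.1*9*3600 = 2.3652e+06 m^3


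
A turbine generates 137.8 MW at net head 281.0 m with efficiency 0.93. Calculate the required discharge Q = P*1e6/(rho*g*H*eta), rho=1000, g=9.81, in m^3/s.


Q = 137.8 * 1e6 / (1000 * 9.81 * 281.0 * 0.93) = 53.7515 m^3/s


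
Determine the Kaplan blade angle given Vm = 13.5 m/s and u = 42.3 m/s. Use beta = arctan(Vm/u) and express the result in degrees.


beta = arctan(13.5 / 42.3) = 17.7004 degrees


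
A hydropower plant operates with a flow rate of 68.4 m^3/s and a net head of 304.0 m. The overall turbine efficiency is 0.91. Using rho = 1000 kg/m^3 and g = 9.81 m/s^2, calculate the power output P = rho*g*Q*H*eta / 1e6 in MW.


P = 1000 * 9.81 * 68.4 * 304.0 * 0.91 / 1e6 = 185.6265 MW


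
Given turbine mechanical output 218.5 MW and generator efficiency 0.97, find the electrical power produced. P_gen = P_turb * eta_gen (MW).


P_gen = 218.5 * 0.97 = 211.9450 MW


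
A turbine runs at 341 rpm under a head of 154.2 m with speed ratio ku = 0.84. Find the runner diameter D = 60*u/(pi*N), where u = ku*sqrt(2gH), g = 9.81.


u = 0.84 * sqrt(2*9.81*154.2) = 46.2031 m/s
D = 60 * 46.2031 / (pi * 341) = 2.5877 m


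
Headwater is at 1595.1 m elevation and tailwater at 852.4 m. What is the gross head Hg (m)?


Hg = 1595.1 - 852.4 = 742.7000 m


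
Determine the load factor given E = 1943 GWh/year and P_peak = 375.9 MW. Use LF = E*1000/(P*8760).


LF = 1943 * 1000 / (375.9 * 8760) = 0.5901


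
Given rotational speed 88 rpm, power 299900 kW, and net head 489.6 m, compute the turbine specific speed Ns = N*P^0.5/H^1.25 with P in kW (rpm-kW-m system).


Ns = 88 * 299900^0.5 / 489.6^1.25 = 20.9252


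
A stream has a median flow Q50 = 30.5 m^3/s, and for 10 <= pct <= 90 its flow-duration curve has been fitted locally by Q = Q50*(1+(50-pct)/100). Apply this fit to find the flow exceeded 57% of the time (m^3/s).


Q = 30.5 * (1 + (50 - 57)/100) = 28.3650 m^3/s


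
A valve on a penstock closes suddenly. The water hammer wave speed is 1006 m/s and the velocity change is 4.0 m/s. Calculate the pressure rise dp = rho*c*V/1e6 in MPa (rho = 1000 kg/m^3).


dp = 1000 * 1006 * 4.0 / 1e6 = 4.0240 MPa


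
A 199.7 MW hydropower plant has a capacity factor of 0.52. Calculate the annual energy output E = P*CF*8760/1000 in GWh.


E = 199.7 * 0.52 * 8760 / 1000 = 909.6734 GWh


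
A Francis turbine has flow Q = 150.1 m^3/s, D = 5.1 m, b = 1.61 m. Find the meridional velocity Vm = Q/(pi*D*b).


Vm = 150.1 / (pi * 5.1 * 1.61) = 5.8188 m/s


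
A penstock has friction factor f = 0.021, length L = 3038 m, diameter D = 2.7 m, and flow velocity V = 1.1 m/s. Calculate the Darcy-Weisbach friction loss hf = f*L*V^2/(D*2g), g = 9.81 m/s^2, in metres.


hf = 0.021 * 3038 * 1.1^2 / (2.7 * 2 * 9.81) = 1.4572 m


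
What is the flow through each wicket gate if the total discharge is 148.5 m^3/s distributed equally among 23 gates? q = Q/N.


q = 148.5 / 23 = 6.4565 m^3/s


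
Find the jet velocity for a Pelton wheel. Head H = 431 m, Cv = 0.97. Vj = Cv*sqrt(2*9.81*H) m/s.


Vj = 0.97 * sqrt(2*9.81*431) = 89.1990 m/s


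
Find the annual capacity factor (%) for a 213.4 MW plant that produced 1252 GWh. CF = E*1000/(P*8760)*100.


CF = 1252 * 1000 / (213.4 * 8760) * 100 = 66.9739 %


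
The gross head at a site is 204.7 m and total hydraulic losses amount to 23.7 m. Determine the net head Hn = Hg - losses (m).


Hn = 204.7 - 23.7 = 181.0000 m


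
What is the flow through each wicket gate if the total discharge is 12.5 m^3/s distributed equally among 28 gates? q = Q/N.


q = 12.5 / 28 = 0.4464 m^3/s


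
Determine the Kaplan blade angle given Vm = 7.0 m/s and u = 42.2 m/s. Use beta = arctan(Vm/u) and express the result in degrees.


beta = arctan(7.0 / 42.2) = 9.4183 degrees


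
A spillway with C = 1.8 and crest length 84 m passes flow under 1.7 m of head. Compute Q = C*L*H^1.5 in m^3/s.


Q = 1.8 * 84 * 1.7^1.5 = 335.1392 m^3/s


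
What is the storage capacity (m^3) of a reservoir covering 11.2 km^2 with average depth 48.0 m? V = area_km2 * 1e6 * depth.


V = 11.2 * 1e6 * 48.0 = 5.3760e+08 m^3


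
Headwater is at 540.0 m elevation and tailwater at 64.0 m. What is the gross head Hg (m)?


Hg = 540.0 - 64.0 = 476.0000 m


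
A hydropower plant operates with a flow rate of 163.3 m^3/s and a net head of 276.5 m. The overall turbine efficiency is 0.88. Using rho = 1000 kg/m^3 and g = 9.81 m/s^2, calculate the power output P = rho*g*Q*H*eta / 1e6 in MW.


P = 1000 * 9.81 * 163.3 * 276.5 * 0.88 / 1e6 = 389.7921 MW


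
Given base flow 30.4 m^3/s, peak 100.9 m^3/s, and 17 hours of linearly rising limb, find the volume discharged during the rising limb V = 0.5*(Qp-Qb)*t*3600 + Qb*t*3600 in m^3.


V = 0.5*(100.9 - 30.4)*17*3600 + 30.4*17*3600 = 4.0178e+06 m^3


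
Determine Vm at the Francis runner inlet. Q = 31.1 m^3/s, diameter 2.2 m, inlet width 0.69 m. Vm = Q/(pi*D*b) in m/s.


Vm = 31.1 / (pi * 2.2 * 0.69) = 6.5214 m/s


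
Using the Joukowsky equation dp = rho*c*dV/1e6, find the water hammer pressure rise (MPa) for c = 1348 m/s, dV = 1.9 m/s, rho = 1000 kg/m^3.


dp = 1000 * 1348 * 1.9 / 1e6 = 2.5612 MPa


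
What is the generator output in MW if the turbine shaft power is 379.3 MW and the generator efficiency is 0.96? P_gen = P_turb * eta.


P_gen = 379.3 * 0.96 = 364.1280 MW


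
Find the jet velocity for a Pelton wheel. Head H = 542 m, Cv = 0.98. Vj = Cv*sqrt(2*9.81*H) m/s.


Vj = 0.98 * sqrt(2*9.81*542) = 101.0591 m/s


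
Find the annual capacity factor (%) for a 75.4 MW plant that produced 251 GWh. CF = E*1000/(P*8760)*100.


CF = 251 * 1000 / (75.4 * 8760) * 100 = 38.0013 %


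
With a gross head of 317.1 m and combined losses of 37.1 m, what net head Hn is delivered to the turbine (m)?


Hn = 317.1 - 37.1 = 280.0000 m


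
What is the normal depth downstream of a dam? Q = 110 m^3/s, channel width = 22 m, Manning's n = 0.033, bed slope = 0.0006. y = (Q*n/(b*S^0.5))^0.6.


y = (110 * 0.033 / (22 * 0.0006^0.5))^0.6 = 3.1408 m


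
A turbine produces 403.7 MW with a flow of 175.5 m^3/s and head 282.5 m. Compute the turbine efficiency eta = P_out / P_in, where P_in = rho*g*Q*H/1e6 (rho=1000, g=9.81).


P_in = 1000 * 9.81 * 175.5 * 282.5 / 1e6 = 486.3675 MW
eta = 403.7 / 486.3675 = 0.8300


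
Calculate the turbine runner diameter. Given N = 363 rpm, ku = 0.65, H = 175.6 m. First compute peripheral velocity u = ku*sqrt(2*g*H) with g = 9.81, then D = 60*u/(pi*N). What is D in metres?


u = 0.65 * sqrt(2*9.81*175.6) = 38.1527 m/s
D = 60 * 38.1527 / (pi * 363) = 2.0073 m


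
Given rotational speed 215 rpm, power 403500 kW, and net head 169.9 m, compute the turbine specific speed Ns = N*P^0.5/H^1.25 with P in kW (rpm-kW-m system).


Ns = 215 * 403500^0.5 / 169.9^1.25 = 222.6479


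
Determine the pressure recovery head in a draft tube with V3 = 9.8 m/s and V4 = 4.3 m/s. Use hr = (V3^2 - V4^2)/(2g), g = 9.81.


hr = (9.8^2 - 4.3^2) / (2*9.81) = 3.9526 m


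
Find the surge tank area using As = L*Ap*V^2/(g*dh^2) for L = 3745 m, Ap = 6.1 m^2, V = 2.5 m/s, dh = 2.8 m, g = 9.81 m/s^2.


As = 3745 * 6.1 * 2.5^2 / (9.81 * 2.8^2) = 1856.4216 m^2


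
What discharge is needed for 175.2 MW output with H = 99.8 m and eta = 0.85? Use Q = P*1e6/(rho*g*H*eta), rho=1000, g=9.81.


Q = 175.2 * 1e6 / (1000 * 9.81 * 99.8 * 0.85) = 210.5308 m^3/s


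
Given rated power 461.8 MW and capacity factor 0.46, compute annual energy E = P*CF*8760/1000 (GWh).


E = 461.8 * 0.46 * 8760 / 1000 = 1860.8693 GWh


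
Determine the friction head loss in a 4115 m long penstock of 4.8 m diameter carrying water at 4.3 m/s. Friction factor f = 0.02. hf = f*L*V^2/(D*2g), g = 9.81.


hf = 0.02 * 4115 * 4.3^2 / (4.8 * 2 * 9.81) = 16.1583 m


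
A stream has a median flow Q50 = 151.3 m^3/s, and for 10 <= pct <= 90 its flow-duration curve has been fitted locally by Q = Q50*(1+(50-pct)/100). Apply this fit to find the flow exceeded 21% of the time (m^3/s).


Q = 151.3 * (1 + (50 - 21)/100) = 195.1770 m^3/s


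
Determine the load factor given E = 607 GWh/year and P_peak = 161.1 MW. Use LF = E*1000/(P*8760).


LF = 607 * 1000 / (161.1 * 8760) = 0.4301


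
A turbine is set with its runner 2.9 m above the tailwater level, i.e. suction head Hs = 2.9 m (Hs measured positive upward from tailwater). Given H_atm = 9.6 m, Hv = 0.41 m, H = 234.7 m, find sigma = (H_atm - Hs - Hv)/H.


sigma = (9.6 - 2.9 - 0.41) / 234.7 = 0.0268


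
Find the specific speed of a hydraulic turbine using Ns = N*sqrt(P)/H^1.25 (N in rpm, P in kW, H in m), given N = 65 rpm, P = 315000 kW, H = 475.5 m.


Ns = 65 * 315000^0.5 / 475.5^1.25 = 16.4297


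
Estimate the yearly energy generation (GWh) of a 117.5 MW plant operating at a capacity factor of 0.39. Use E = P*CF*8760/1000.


E = 117.5 * 0.39 * 8760 / 1000 = 401.4270 GWh


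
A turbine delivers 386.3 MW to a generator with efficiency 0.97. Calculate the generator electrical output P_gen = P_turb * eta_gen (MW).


P_gen = 386.3 * 0.97 = 374.7110 MW


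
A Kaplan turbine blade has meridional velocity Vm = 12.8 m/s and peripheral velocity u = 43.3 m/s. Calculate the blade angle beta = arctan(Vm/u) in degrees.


beta = arctan(12.8 / 43.3) = 16.4683 degrees


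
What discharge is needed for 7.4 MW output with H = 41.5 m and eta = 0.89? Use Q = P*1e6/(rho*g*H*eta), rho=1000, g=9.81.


Q = 7.4 * 1e6 / (1000 * 9.81 * 41.5 * 0.89) = 20.4232 m^3/s


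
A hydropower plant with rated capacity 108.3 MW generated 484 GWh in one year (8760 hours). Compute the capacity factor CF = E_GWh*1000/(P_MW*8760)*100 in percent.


CF = 484 * 1000 / (108.3 * 8760) * 100 = 51.0168 %


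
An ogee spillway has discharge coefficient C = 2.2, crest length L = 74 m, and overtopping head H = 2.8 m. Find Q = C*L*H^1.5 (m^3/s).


Q = 2.2 * 74 * 2.8^1.5 = 762.7662 m^3/s


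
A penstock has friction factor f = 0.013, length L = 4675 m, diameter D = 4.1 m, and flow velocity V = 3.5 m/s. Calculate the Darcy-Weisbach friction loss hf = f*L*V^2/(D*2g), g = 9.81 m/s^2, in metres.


hf = 0.013 * 4675 * 3.5^2 / (4.1 * 2 * 9.81) = 9.2550 m


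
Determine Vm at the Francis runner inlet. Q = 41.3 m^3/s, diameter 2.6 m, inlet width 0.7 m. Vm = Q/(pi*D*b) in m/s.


Vm = 41.3 / (pi * 2.6 * 0.7) = 7.2232 m/s


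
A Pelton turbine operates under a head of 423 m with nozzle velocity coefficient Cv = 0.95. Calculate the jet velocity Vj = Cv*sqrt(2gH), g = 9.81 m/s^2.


Vj = 0.95 * sqrt(2*9.81*423) = 86.5453 m/s


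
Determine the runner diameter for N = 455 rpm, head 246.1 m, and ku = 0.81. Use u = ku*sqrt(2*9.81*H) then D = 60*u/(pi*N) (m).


u = 0.81 * sqrt(2*9.81*246.1) = 56.2847 m/s
D = 60 * 56.2847 / (pi * 455) = 2.3625 m


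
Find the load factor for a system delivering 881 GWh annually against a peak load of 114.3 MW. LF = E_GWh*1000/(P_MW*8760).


LF = 881 * 1000 / (114.3 * 8760) = 0.8799


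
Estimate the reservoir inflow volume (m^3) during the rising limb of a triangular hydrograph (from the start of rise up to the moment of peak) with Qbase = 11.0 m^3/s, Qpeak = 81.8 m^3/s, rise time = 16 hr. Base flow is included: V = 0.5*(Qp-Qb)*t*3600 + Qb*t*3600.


V = 0.5*(81.8 - 11.0)*16*3600 + 11.0*16*3600 = 2.6726e+06 m^3


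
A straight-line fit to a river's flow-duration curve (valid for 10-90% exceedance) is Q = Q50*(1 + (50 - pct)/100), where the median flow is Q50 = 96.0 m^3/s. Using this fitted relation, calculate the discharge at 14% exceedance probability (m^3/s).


Q = 96.0 * (1 + (50 - 14)/100) = 130.5600 m^3/s


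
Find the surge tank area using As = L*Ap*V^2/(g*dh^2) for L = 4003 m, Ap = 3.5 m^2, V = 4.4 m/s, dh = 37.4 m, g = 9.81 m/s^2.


As = 4003 * 3.5 * 4.4^2 / (9.81 * 37.4^2) = 19.7673 m^2


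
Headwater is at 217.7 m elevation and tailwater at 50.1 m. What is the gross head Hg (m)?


Hg = 217.7 - 50.1 = 167.6000 m
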